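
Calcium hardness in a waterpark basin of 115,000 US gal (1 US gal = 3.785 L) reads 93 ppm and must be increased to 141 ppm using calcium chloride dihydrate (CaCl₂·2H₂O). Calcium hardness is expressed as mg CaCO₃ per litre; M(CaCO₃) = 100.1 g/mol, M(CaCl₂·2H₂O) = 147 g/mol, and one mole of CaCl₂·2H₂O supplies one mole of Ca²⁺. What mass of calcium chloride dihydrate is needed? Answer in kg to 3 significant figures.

30.7 kg

Volume: 115,000 US gal × 3.785 L/gal = 435,275 L.
Hardness to add: (141 − 93) = 48 mg/L as CaCO₃ × 435,275 L = 20,890 g as CaCO₃.
Moles of Ca²⁺ (1 mol Ca²⁺ ≡ 1 mol CaCO₃): 20,890 / 100.1 g/mol = 208.7 mol.
Mass of CaCl₂·2H₂O: 208.7 × 147 = 30,680 g.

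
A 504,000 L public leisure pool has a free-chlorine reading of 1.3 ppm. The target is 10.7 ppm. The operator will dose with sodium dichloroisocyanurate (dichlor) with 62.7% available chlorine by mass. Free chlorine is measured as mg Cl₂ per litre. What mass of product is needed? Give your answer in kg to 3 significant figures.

Chlorine deficit: 10.7 − 1.3 = 9.4 ppm = 9.4 mg/L as Cl₂.
Cl₂ equivalent needed: 9.4 mg/L × 504,000 L = 4,738,000 mg = 4738 g.
Product at 62.7% available chlorine: 4738 / 0.627 = 7556 g.

7.56 kg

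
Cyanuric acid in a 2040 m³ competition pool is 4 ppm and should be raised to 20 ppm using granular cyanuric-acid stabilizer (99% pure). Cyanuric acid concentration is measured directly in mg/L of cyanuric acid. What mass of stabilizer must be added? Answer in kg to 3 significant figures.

33.0 kg

Volume: 2040 m³ = 2,040,000 L.
CYA to add: (20 − 4) = 16 mg/L × 2,040,000 L = 32,640 g cyanuric acid.
At 99% purity: 32,640 / 0.99 = 32,970 g product.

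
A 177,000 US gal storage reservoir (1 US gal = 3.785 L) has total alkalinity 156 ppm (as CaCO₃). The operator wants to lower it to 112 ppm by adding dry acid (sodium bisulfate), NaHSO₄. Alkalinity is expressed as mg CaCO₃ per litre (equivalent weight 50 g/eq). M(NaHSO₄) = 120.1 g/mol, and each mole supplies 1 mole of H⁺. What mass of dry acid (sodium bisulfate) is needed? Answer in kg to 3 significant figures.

Volume: 177,000 US gal × 3.785 L/gal = 669,945 L.
Alkalinity to neutralize: (156 − 112) = 44 mg/L as CaCO₃ × 669,945 L = 29,480 g as CaCO₃.
Equivalents of H⁺ required: 29,480 ÷ 50 g/eq = 589.6 eq = 589.6 mol NaHSO₄.
Mass of NaHSO₄: 589.6 × 120.1 = 70,810 g.

70.8 kg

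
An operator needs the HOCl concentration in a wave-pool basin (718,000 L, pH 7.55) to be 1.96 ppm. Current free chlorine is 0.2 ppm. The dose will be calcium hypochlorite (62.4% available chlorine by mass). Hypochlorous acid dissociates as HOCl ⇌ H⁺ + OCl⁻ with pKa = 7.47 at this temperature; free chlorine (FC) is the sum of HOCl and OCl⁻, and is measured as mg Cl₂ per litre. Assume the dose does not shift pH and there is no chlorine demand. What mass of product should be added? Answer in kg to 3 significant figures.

4.74 kg

[OCl⁻]/[HOCl] = 10^(pH − pKa) = 10^(7.55 − 7.47) = 1.202; fraction as HOCl = 1/(1 + 1.202) = 0.4541.
Free chlorine required for 1.96 ppm HOCl: 1.96 / 0.4541 = 4.316 ppm.
FC to add: 4.316 − 0.2 = 4.116 mg/L as Cl₂.
Cl₂ equivalent: 4.116 mg/L × 718,000 L = 2956 g.
Product at 62.4% available Cl: 2956 / 0.624 = 4737 g.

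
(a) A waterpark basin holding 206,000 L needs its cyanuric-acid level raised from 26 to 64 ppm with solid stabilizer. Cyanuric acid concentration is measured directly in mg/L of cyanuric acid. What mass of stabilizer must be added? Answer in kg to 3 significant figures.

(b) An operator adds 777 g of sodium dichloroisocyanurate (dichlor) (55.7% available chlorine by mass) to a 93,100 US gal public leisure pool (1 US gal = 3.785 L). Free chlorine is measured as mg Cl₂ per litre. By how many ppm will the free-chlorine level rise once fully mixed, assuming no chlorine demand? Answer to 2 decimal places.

(a) 7.83 kg; (b) 1.23 ppm

(a) CYA to add: (64 − 26) = 38 mg/L × 206,000 L = 7828 g cyanuric acid.

(b) Volume: 93,100 US gal × 3.785 L/gal = 352,384 L.
(b) Available chlorine delivered: 777 g × 0.557 = 432.8 g as Cl₂.
(b) Concentration rise: 432.8 g / 352,384 L = 1.228 mg/L = 1.23 ppm.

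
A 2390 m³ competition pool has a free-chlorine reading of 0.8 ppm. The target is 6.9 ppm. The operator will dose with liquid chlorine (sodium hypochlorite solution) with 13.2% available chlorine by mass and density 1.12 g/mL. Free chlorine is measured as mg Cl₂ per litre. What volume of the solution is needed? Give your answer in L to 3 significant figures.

98.6 L

Volume: 2390 m³ = 2,390,000 L.
Chlorine deficit: 6.9 − 0.8 = 6.1 ppm = 6.1 mg/L as Cl₂.
Cl₂ equivalent needed: 6.1 mg/L × 2,390,000 L = 14,580,000 mg = 14,580 g.
Product at 13.2% available chlorine: 14,580 / 0.132 = 110,400 g.
Volume at density 1.12 g/mL: 110,400 g ÷ 1.12 g/mL = 98,610 mL.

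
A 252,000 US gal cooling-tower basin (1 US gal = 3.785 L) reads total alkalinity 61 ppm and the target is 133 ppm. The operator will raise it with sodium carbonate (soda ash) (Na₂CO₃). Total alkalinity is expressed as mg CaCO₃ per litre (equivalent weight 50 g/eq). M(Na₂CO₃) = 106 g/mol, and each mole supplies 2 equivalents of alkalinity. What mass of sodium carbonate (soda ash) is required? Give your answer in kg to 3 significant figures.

72.8 kg

Volume: 252,000 US gal × 3.785 L/gal = 953,820 L.
Alkalinity to add: (133 − 61) = 72 mg/L as CaCO₃ × 953,820 L = 68,680 g as CaCO₃.
Equivalents: 68,680 g ÷ 50 g/eq = 1374 eq.
Each mole of Na₂CO₃ supplies 2 eq, so 1374 / 2 = 686.8 mol.
Mass: 686.8 mol × 106 g/mol = 72,800 g.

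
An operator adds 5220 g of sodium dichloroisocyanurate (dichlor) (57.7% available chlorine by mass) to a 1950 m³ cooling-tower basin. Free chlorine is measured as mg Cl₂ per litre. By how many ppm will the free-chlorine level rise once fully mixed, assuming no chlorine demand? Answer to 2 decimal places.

1.54 ppm

Volume: 1950 m³ = 1,950,000 L.
Available chlorine delivered: 5220 g × 0.577 = 3012 g as Cl₂.
Concentration rise: 3012 g / 1,950,000 L = 1.545 mg/L = 1.54 ppm.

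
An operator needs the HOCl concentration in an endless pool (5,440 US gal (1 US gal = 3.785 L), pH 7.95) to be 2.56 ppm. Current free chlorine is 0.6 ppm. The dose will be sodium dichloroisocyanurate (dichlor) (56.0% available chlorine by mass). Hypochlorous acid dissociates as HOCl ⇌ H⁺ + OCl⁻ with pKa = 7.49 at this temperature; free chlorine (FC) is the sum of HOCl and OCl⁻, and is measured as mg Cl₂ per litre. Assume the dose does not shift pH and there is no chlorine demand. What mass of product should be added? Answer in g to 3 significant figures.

Volume: 5,440 US gal × 3.785 L/gal = 20,590 L.
[OCl⁻]/[HOCl] = 10^(pH − pKa) = 10^(7.95 − 7.49) = 2.884; fraction as HOCl = 1/(1 + 2.884) = 0.2575.
Free chlorine required for 2.56 ppm HOCl: 2.56 / 0.2575 = 9.943 ppm.
FC to add: 9.943 − 0.6 = 9.343 mg/L as Cl₂.
Cl₂ equivalent: 9.343 mg/L × 20,590 L = 192.4 g.
Product at 56.0% available Cl: 192.4 / 0.56 = 343.5 g.

344 g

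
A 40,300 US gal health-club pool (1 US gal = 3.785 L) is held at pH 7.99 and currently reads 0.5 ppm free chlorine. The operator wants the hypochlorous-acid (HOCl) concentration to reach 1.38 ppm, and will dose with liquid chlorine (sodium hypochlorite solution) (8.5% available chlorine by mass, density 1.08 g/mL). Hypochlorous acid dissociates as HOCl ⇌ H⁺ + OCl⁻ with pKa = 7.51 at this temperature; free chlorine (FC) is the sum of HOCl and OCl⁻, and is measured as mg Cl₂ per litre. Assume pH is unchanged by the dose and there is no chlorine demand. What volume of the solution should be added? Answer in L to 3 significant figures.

8.39 L

Volume: 40,300 US gal × 3.785 L/gal = 152,536 L.
[OCl⁻]/[HOCl] = 10^(pH − pKa) = 10^(7.99 − 7.51) = 3.02; fraction as HOCl = 1/(1 + 3.02) = 0.2488.
Free chlorine required for 1.38 ppm HOCl: 1.38 / 0.2488 = 5.548 ppm.
FC to add: 5.548 − 0.5 = 5.048 mg/L as Cl₂.
Cl₂ equivalent: 5.048 mg/L × 152,536 L = 769.9 g.
Product at 8.5% available Cl: 769.9 / 0.085 = 9058 g.
Volume: 9058 g ÷ 1.08 g/mL = 8387 mL.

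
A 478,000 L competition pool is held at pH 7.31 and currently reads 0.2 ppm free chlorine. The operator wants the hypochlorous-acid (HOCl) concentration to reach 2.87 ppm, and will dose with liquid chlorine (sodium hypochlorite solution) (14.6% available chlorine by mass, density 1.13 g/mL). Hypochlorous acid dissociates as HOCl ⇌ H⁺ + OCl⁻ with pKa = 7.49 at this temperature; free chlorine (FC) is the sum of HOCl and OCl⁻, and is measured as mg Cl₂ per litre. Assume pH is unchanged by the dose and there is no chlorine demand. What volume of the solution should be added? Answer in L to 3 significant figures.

[OCl⁻]/[HOCl] = 10^(pH − pKa) = 10^(7.31 − 7.49) = 0.6607; fraction as HOCl = 1/(1 + 0.6607) = 0.6022.
Free chlorine required for 2.87 ppm HOCl: 2.87 / 0.6022 = 4.766 ppm.
FC to add: 4.766 − 0.2 = 4.566 mg/L as Cl₂.
Cl₂ equivalent: 4.566 mg/L × 478,000 L = 2183 g.
Product at 14.6% available Cl: 2183 / 0.146 = 14,950 g.
Volume: 14,950 g ÷ 1.13 g/mL = 13,230 mL.

13.2 L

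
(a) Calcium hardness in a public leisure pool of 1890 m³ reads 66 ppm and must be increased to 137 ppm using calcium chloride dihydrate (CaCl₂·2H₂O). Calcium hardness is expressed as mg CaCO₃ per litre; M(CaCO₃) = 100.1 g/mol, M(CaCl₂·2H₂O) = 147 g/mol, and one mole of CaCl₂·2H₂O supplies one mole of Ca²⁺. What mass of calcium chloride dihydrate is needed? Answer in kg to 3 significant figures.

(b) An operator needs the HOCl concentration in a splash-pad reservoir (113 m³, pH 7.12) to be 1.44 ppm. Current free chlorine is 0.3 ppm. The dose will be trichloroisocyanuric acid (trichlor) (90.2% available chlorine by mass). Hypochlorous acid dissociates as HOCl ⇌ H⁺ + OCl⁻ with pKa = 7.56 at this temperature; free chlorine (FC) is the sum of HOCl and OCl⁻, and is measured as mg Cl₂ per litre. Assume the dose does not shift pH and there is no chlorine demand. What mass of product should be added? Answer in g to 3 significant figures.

(a) Volume: 1890 m³ = 1,890,000 L.
(a) Hardness to add: (137 − 66) = 71 mg/L as CaCO₃ × 1,890,000 L = 134,200 g as CaCO₃.
(a) Moles of Ca²⁺ (1 mol Ca²⁺ ≡ 1 mol CaCO₃): 134,200 / 100.1 g/mol = 1341 mol.
(a) Mass of CaCl₂·2H₂O: 1341 × 147 = 197,100 g.

(b) Volume: 113 m³ = 113,000 L.
(b) [OCl⁻]/[HOCl] = 10^(pH − pKa) = 10^(7.12 − 7.56) = 0.3631; fraction as HOCl = 1/(1 + 0.3631) = 0.7336.
(b) Free chlorine required for 1.44 ppm HOCl: 1.44 / 0.7336 = 1.963 ppm.
(b) FC to add: 1.963 − 0.3 = 1.663 mg/L as Cl₂.
(b) Cl₂ equivalent: 1.663 mg/L × 113,000 L = 187.9 g.
(b) Product at 90.2% available Cl: 187.9 / 0.902 = 208.3 g.

(a) 197 kg; (b) 208 g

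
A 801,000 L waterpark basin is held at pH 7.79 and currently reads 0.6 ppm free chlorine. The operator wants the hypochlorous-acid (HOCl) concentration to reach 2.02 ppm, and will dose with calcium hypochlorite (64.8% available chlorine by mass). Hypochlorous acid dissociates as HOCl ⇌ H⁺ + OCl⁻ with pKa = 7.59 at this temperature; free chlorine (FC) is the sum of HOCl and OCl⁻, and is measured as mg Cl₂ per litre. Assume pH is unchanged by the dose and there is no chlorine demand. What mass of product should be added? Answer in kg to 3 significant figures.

[OCl⁻]/[HOCl] = 10^(pH − pKa) = 10^(7.79 − 7.59) = 1.585; fraction as HOCl = 1/(1 + 1.585) = 0.3869.
Free chlorine required for 2.02 ppm HOCl: 2.02 / 0.3869 = 5.221 ppm.
FC to add: 5.221 − 0.6 = 4.621 mg/L as Cl₂.
Cl₂ equivalent: 4.621 mg/L × 801,000 L = 3702 g.
Product at 64.8% available Cl: 3702 / 0.648 = 5713 g.

5.71 kg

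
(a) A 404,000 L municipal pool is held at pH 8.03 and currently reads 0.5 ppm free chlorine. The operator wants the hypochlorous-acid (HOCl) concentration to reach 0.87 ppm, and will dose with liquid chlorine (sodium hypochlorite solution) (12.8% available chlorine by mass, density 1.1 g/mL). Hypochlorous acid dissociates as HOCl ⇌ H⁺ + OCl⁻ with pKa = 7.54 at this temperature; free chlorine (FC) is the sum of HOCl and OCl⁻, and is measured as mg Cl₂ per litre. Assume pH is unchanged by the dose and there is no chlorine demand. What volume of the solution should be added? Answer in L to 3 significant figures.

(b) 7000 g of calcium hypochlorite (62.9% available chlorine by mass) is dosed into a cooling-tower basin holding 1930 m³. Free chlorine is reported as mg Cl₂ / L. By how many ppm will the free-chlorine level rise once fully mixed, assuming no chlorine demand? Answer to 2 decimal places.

(a) 8.78 L; (b) 2.28 ppm

(a) [OCl⁻]/[HOCl] = 10^(pH − pKa) = 10^(8.03 − 7.54) = 3.09; fraction as HOCl = 1/(1 + 3.09) = 0.2445.
(a) Free chlorine required for 0.87 ppm HOCl: 0.87 / 0.2445 = 3.559 ppm.
(a) FC to add: 3.559 − 0.5 = 3.059 mg/L as Cl₂.
(a) Cl₂ equivalent: 3.059 mg/L × 404,000 L = 1236 g.
(a) Product at 12.8% available Cl: 1236 / 0.128 = 9654 g.
(a) Volume: 9654 g ÷ 1.1 g/mL = 8776 mL.

(b) Volume: 1930 m³ = 1,930,000 L.
(b) Available chlorine delivered: 7000 g × 0.629 = 4403 g as Cl₂.
(b) Concentration rise: 4403 g / 1,930,000 L = 2.281 mg/L = 2.28 ppm.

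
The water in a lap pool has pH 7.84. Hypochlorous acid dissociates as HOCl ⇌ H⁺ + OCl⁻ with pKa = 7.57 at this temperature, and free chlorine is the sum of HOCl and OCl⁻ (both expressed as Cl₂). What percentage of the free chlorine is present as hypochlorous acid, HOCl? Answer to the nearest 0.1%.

[OCl⁻]/[HOCl] = 10^(pH − pKa) = 10^(7.84 − 7.57) = 10^0.27 = 1.862.
Fraction as HOCl = 1 / (1 + 1.862) = 0.3494.

34.9%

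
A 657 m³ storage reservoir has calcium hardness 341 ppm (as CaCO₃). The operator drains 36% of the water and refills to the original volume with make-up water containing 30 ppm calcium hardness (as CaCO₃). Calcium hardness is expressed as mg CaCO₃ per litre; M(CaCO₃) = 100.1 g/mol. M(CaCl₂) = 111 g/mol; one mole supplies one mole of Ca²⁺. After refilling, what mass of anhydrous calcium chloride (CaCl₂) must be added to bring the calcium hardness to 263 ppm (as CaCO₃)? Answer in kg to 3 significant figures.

24.7 kg

Volume: 657 m³ = 657,000 L.
After draining 36% and refilling: 341 × 0.64 + 30 × 0.36 = 229.04 ppm.
Deficit to target: 263 − 229.04 = 33.96 mg/L.
As CaCO₃: 33.96 mg/L × 657,000 L = 22,310 g; ÷ 100.1 = 222.9 mol Ca²⁺.
Mass: 222.9 × 111 = 24,740 g.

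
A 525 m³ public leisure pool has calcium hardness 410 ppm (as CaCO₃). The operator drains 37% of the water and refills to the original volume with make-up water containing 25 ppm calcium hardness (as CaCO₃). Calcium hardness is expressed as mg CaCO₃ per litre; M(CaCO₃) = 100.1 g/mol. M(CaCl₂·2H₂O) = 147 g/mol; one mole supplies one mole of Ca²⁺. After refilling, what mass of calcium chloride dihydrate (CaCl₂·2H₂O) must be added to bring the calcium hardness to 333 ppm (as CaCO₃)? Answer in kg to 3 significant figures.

Volume: 525 m³ = 525,000 L.
After draining 37% and refilling: 410 × 0.63 + 25 × 0.37 = 267.55 ppm.
Deficit to target: 333 − 267.55 = 65.45 mg/L.
As CaCO₃: 65.45 mg/L × 525,000 L = 34,360 g; ÷ 100.1 = 343.3 mol Ca²⁺.
Mass: 343.3 × 147 = 50,460 g.

50.5 kg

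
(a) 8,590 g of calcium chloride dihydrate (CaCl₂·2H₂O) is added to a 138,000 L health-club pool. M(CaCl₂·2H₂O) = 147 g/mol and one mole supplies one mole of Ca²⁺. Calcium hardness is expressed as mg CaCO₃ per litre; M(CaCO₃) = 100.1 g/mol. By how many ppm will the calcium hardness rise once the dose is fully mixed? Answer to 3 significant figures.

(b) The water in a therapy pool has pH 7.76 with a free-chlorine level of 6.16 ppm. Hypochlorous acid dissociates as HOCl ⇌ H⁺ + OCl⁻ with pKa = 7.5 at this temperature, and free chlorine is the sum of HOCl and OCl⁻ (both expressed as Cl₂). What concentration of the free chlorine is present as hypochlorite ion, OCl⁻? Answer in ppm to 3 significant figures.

(a) 42.4 ppm; (b) 3.98 ppm

(a) Moles of Ca²⁺: 8,590 g ÷ 147 g/mol = 58.44 mol.
(a) As CaCO₃: 58.44 mol × 100.1 g/mol = 5849 g.
(a) Rise: 5849 g / 138,000 L × 1000 = 42.39 mg/L.

(b) [OCl⁻]/[HOCl] = 10^(pH − pKa) = 10^(7.76 − 7.5) = 10^0.26 = 1.82.
(b) Fraction as HOCl = 1 / (1 + 1.82) = 0.3546.
(b) OCl⁻ = (1 − 0.3546) × 6.16 ppm = 3.975 ppm.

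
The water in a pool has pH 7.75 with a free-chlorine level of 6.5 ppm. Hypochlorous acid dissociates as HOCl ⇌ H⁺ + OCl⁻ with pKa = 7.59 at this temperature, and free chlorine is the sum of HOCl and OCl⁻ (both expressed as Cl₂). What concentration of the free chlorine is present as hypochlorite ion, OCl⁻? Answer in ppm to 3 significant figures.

[OCl⁻]/[HOCl] = 10^(pH − pKa) = 10^(7.75 − 7.59) = 10^0.16 = 1.445.
Fraction as HOCl = 1 / (1 + 1.445) = 0.4089.
OCl⁻ = (1 − 0.4089) × 6.5 ppm = 3.842 ppm.

3.84 ppm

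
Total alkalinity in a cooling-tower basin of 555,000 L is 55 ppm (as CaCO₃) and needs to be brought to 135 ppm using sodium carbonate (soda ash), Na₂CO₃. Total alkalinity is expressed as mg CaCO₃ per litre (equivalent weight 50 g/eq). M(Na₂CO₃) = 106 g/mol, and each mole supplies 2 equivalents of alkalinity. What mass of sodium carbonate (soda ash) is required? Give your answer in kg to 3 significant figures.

Alkalinity to add: (135 − 55) = 80 mg/L as CaCO₃ × 555,000 L = 44,400 g as CaCO₃.
Equivalents: 44,400 g ÷ 50 g/eq = 888 eq.
Each mole of Na₂CO₃ supplies 2 eq, so 888 / 2 = 444 mol.
Mass: 444 mol × 106 g/mol = 47,060 g.

47.1 kg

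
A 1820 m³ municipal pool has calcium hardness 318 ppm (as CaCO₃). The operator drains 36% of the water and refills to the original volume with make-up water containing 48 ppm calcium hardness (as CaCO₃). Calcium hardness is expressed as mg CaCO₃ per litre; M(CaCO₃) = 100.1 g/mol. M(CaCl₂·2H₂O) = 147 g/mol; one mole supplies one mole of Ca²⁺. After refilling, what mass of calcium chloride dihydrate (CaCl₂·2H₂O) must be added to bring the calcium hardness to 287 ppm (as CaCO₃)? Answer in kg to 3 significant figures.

177 kg

Volume: 1820 m³ = 1,820,000 L.
After draining 36% and refilling: 318 × 0.64 + 48 × 0.36 = 220.8 ppm.
Deficit to target: 287 − 220.8 = 66.2 mg/L.
As CaCO₃: 66.2 mg/L × 1,820,000 L = 120,500 g; ÷ 100.1 = 1204 mol Ca²⁺.
Mass: 1204 × 147 = 176,900 g.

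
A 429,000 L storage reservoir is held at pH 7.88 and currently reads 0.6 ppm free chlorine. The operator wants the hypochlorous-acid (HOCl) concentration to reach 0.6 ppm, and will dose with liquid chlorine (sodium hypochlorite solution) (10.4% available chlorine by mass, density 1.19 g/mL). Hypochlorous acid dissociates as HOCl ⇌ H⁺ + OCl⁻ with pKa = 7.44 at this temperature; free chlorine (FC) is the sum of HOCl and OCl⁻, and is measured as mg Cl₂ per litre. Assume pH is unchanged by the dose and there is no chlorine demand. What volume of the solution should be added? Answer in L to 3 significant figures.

5.73 L

[OCl⁻]/[HOCl] = 10^(pH − pKa) = 10^(7.88 − 7.44) = 2.754; fraction as HOCl = 1/(1 + 2.754) = 0.2664.
Free chlorine required for 0.6 ppm HOCl: 0.6 / 0.2664 = 2.253 ppm.
FC to add: 2.253 − 0.6 = 1.653 mg/L as Cl₂.
Cl₂ equivalent: 1.653 mg/L × 429,000 L = 708.9 g.
Product at 10.4% available Cl: 708.9 / 0.104 = 6817 g.
Volume: 6817 g ÷ 1.19 g/mL = 5728 mL.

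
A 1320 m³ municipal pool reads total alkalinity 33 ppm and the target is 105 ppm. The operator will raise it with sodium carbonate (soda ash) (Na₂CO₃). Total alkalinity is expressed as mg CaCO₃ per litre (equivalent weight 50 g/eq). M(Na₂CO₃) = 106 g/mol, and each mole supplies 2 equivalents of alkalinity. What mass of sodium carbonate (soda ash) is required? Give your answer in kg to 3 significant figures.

Volume: 1320 m³ = 1,320,000 L.
Alkalinity to add: (105 − 33) = 72 mg/L as CaCO₃ × 1,320,000 L = 95,040 g as CaCO₃.
Equivalents: 95,040 g ÷ 50 g/eq = 1901 eq.
Each mole of Na₂CO₃ supplies 2 eq, so 1901 / 2 = 950.4 mol.
Mass: 950.4 mol × 106 g/mol = 100,700 g.

101 kg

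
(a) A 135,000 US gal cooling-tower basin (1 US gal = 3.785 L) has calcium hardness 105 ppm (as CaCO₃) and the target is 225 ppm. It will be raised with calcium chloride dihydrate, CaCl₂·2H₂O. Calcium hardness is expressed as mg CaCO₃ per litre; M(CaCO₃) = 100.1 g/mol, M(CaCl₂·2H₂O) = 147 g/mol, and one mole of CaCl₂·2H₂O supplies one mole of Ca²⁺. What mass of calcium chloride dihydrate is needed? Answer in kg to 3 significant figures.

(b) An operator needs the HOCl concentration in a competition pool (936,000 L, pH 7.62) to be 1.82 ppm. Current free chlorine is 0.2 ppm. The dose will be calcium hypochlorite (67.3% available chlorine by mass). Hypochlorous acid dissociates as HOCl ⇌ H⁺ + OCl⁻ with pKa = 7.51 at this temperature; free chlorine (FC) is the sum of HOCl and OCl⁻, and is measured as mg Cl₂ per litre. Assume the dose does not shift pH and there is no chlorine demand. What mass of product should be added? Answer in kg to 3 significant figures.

(a) 90.0 kg; (b) 5.51 kg

(a) Volume: 135,000 US gal × 3.785 L/gal = 510,975 L.
(a) Hardness to add: (225 − 105) = 120 mg/L as CaCO₃ × 510,975 L = 61,320 g as CaCO₃.
(a) Moles of Ca²⁺ (1 mol Ca²⁺ ≡ 1 mol CaCO₃): 61,320 / 100.1 g/mol = 612.6 mol.
(a) Mass of CaCl₂·2H₂O: 612.6 × 147 = 90,050 g.

(b) [OCl⁻]/[HOCl] = 10^(pH − pKa) = 10^(7.62 − 7.51) = 1.288; fraction as HOCl = 1/(1 + 1.288) = 0.437.
(b) Free chlorine required for 1.82 ppm HOCl: 1.82 / 0.437 = 4.165 ppm.
(b) FC to add: 4.165 − 0.2 = 3.965 mg/L as Cl₂.
(b) Cl₂ equivalent: 3.965 mg/L × 936,000 L = 3711 g.
(b) Product at 67.3% available Cl: 3711 / 0.673 = 5514 g.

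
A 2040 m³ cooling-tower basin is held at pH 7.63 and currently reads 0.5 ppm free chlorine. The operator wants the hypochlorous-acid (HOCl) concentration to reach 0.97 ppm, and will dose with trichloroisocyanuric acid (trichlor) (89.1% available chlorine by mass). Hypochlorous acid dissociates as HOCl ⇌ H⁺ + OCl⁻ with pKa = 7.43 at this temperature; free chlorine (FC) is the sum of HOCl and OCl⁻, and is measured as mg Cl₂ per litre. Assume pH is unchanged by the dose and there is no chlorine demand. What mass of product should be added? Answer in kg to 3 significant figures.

4.60 kg

Volume: 2040 m³ = 2,040,000 L.
[OCl⁻]/[HOCl] = 10^(pH − pKa) = 10^(7.63 − 7.43) = 1.585; fraction as HOCl = 1/(1 + 1.585) = 0.3869.
Free chlorine required for 0.97 ppm HOCl: 0.97 / 0.3869 = 2.507 ppm.
FC to add: 2.507 − 0.5 = 2.007 mg/L as Cl₂.
Cl₂ equivalent: 2.007 mg/L × 2,040,000 L = 4095 g.
Product at 89.1% available Cl: 4095 / 0.891 = 4596 g.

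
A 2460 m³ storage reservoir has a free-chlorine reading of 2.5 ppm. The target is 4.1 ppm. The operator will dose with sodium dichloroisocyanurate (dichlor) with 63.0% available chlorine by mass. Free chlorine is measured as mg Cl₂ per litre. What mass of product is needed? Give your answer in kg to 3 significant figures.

Volume: 2460 m³ = 2,460,000 L.
Chlorine deficit: 4.1 − 2.5 = 1.6 ppm = 1.6 mg/L as Cl₂.
Cl₂ equivalent needed: 1.6 mg/L × 2,460,000 L = 3,936,000 mg = 3936 g.
Product at 63.0% available chlorine: 3936 / 0.63 = 6248 g.

6.25 kg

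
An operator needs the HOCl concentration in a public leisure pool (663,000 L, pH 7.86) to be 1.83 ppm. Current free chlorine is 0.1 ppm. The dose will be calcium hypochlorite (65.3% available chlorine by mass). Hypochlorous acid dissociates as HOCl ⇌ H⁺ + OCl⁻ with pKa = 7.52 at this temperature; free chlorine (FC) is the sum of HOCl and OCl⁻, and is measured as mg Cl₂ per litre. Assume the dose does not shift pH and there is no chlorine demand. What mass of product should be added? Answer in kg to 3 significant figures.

[OCl⁻]/[HOCl] = 10^(pH − pKa) = 10^(7.86 − 7.52) = 2.188; fraction as HOCl = 1/(1 + 2.188) = 0.3137.
Free chlorine required for 1.83 ppm HOCl: 1.83 / 0.3137 = 5.834 ppm.
FC to add: 5.834 − 0.1 = 5.734 mg/L as Cl₂.
Cl₂ equivalent: 5.734 mg/L × 663,000 L = 3801 g.
Product at 65.3% available Cl: 3801 / 0.653 = 5821 g.

5.82 kg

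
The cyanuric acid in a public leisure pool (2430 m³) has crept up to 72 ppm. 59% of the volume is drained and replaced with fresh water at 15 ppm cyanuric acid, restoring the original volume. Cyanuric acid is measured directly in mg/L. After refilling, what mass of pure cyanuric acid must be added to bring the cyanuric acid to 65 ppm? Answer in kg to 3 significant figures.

64.7 kg

Volume: 2430 m³ = 2,430,000 L.
After draining 59% and refilling: 72 × 0.41 + 15 × 0.59 = 38.37 ppm.
Deficit to target: 65 − 38.37 = 26.63 mg/L.
Mass: 26.63 mg/L × 2,430,000 L = 64,710 g cyanuric acid.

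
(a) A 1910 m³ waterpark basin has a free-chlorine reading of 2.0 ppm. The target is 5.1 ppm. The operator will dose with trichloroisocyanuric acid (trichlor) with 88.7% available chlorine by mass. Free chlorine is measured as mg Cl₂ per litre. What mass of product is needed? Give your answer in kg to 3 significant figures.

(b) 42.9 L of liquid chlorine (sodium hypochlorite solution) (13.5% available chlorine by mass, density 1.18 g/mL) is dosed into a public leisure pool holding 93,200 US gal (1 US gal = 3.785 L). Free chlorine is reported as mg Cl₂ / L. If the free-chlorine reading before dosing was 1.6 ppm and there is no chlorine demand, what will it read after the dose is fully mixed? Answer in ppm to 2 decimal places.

(a) 6.68 kg; (b) 20.97 ppm

(a) Volume: 1910 m³ = 1,910,000 L.
(a) Chlorine deficit: 5.1 − 2.0 = 3.1 ppm = 3.1 mg/L as Cl₂.
(a) Cl₂ equivalent needed: 3.1 mg/L × 1,910,000 L = 5,921,000 mg = 5921 g.
(a) Product at 88.7% available chlorine: 5921 / 0.887 = 6675 g.

(b) Volume: 93,200 US gal × 3.785 L/gal = 352,762 L.
(b) Mass of solution: 42.9 L × 1000 mL/L × 1.18 g/mL = 50,620 g.
(b) Available chlorine delivered: 50,620 g × 0.135 = 6834 g as Cl₂.
(b) Concentration rise: 6834 g / 352,762 L = 19.37 mg/L = 19.37 ppm.
(b) Final FC: 1.6 + 19.37 = 20.97 ppm.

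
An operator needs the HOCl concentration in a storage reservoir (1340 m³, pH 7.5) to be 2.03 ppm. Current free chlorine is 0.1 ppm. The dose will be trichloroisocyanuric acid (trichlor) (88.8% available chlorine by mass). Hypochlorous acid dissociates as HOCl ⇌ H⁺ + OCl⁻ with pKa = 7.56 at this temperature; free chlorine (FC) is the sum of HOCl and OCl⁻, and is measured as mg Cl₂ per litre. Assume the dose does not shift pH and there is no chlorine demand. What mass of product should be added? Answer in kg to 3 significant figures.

5.58 kg

Volume: 1340 m³ = 1,340,000 L.
[OCl⁻]/[HOCl] = 10^(pH − pKa) = 10^(7.5 − 7.56) = 0.871; fraction as HOCl = 1/(1 + 0.871) = 0.5345.
Free chlorine required for 2.03 ppm HOCl: 2.03 / 0.5345 = 3.798 ppm.
FC to add: 3.798 − 0.1 = 3.698 mg/L as Cl₂.
Cl₂ equivalent: 3.698 mg/L × 1,340,000 L = 4955 g.
Product at 88.8% available Cl: 4955 / 0.888 = 5580 g.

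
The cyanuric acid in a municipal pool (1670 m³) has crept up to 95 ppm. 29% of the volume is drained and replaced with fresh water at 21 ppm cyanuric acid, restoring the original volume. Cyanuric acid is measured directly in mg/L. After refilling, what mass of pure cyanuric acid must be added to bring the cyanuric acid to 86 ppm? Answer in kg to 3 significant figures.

Volume: 1670 m³ = 1,670,000 L.
After draining 29% and refilling: 95 × 0.71 + 21 × 0.29 = 73.54 ppm.
Deficit to target: 86 − 73.54 = 12.46 mg/L.
Mass: 12.46 mg/L × 1,670,000 L = 20,810 g cyanuric acid.

20.8 kg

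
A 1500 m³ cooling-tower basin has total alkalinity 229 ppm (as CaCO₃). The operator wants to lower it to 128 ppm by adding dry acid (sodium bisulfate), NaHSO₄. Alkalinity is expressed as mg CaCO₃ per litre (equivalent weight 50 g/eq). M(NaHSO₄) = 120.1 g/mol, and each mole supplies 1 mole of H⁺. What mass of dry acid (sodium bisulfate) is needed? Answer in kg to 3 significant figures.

Volume: 1500 m³ = 1,500,000 L.
Alkalinity to neutralize: (229 − 128) = 101 mg/L as CaCO₃ × 1,500,000 L = 151,500 g as CaCO₃.
Equivalents of H⁺ required: 151,500 ÷ 50 g/eq = 3030 eq = 3030 mol NaHSO₄.
Mass of NaHSO₄: 3030 × 120.1 = 363,900 g.

364 kg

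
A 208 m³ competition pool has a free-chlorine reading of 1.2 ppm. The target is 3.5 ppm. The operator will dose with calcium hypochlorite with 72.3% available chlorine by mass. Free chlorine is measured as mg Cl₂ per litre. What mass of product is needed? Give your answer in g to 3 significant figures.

Volume: 208 m³ = 208,000 L.
Chlorine deficit: 3.5 − 1.2 = 2.3 ppm = 2.3 mg/L as Cl₂.
Cl₂ equivalent needed: 2.3 mg/L × 208,000 L = 478,400 mg = 478.4 g.
Product at 72.3% available chlorine: 478.4 / 0.723 = 661.7 g.

662 g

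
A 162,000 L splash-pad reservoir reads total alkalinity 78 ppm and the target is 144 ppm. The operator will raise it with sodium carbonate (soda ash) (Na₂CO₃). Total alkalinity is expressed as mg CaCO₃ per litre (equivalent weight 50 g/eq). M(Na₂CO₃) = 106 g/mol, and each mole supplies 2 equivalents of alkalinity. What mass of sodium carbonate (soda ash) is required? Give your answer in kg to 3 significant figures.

Alkalinity to add: (144 − 78) = 66 mg/L as CaCO₃ × 162,000 L = 10,690 g as CaCO₃.
Equivalents: 10,690 g ÷ 50 g/eq = 213.8 eq.
Each mole of Na₂CO₃ supplies 2 eq, so 213.8 / 2 = 106.9 mol.
Mass: 106.9 mol × 106 g/mol = 11,330 g.

11.3 kg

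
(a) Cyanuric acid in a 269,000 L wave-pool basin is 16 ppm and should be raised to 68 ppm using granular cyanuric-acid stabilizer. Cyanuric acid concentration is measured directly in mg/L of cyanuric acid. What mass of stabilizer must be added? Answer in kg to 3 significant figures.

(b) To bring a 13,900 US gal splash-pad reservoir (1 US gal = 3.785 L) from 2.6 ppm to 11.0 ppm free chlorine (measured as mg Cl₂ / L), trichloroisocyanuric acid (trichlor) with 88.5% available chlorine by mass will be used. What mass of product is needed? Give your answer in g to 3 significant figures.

(a) CYA to add: (68 − 16) = 52 mg/L × 269,000 L = 13,990 g cyanuric acid.

(b) Volume: 13,900 US gal × 3.785 L/gal = 52,612 L.
(b) Chlorine deficit: 11.0 − 2.6 = 8.4 ppm = 8.4 mg/L as Cl₂.
(b) Cl₂ equivalent needed: 8.4 mg/L × 52,612 L = 441,900 mg = 441.9 g.
(b) Product at 88.5% available chlorine: 441.9 / 0.885 = 499.4 g.

(a) 14.0 kg; (b) 499 g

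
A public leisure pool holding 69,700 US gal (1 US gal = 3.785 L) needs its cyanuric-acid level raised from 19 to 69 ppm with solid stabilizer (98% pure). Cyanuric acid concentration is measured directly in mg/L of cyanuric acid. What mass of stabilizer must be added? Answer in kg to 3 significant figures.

Volume: 69,700 US gal × 3.785 L/gal = 263,814 L.
CYA to add: (69 − 19) = 50 mg/L × 263,814 L = 13,190 g cyanuric acid.
At 98% purity: 13,190 / 0.98 = 13,460 g product.

13.5 kg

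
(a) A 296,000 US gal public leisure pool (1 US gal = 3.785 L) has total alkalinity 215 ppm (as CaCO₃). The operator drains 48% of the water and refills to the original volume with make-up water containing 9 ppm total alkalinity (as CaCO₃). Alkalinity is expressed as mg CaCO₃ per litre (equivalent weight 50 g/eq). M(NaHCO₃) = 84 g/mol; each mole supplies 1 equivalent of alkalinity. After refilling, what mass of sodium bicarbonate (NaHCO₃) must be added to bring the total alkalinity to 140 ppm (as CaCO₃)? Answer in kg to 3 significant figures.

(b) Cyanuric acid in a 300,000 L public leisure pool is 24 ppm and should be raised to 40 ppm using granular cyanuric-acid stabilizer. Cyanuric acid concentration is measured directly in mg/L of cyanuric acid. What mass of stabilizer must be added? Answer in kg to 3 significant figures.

(a) 44.9 kg; (b) 4.80 kg

(a) Volume: 296,000 US gal × 3.785 L/gal = 1,120,360 L.
(a) After draining 48% and refilling: 215 × 0.52 + 9 × 0.48 = 116.12 ppm.
(a) Deficit to target: 140 − 116.12 = 23.88 mg/L.
(a) As CaCO₃: 23.88 mg/L × 1,120,360 L = 26,750 g; ÷ 50 g/eq ÷ 1 = 535.1 mol NaHCO₃.
(a) Mass: 535.1 × 84 = 44,950 g.

(b) CYA to add: (40 − 24) = 16 mg/L × 300,000 L = 4800 g cyanuric acid.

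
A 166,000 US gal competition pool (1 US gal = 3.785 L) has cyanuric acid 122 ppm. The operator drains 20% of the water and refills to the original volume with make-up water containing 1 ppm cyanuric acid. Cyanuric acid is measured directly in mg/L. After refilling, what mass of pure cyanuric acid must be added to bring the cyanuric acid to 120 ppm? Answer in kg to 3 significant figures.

13.9 kg

Volume: 166,000 US gal × 3.785 L/gal = 628,310 L.
After draining 20% and refilling: 122 × 0.80 + 1 × 0.20 = 97.8 ppm.
Deficit to target: 120 − 97.8 = 22.2 mg/L.
Mass: 22.2 mg/L × 628,310 L = 13,950 g cyanuric acid.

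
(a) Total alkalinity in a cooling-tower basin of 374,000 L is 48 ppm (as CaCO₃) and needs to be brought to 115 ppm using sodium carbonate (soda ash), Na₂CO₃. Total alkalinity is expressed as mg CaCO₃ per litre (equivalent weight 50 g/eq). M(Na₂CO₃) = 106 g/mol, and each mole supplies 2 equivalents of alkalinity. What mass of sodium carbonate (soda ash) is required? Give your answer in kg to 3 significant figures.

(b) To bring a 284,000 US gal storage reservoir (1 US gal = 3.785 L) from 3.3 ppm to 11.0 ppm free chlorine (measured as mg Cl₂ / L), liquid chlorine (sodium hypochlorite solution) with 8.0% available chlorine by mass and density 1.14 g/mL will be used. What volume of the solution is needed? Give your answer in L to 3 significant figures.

(a) Alkalinity to add: (115 − 48) = 67 mg/L as CaCO₃ × 374,000 L = 25,060 g as CaCO₃.
(a) Equivalents: 25,060 g ÷ 50 g/eq = 501.2 eq.
(a) Each mole of Na₂CO₃ supplies 2 eq, so 501.2 / 2 = 250.6 mol.
(a) Mass: 250.6 mol × 106 g/mol = 26,560 g.

(b) Volume: 284,000 US gal × 3.785 L/gal = 1,074,940 L.
(b) Chlorine deficit: 11.0 − 3.3 = 7.7 ppm = 7.7 mg/L as Cl₂.
(b) Cl₂ equivalent needed: 7.7 mg/L × 1,074,940 L = 8,277,000 mg = 8277 g.
(b) Product at 8.0% available chlorine: 8277 / 0.08 = 103,500 g.
(b) Volume at density 1.14 g/mL: 103,500 g ÷ 1.14 g/mL = 90,760 mL.

(a) 26.6 kg; (b) 90.8 L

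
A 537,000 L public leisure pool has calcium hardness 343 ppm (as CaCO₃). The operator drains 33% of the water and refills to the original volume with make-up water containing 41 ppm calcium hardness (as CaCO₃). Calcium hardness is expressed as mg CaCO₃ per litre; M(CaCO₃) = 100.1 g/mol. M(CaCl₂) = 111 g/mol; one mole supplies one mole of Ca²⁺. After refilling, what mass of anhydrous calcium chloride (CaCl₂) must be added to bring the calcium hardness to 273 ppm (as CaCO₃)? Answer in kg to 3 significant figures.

17.7 kg

After draining 33% and refilling: 343 × 0.67 + 41 × 0.33 = 243.34 ppm.
Deficit to target: 273 − 243.34 = 29.66 mg/L.
As CaCO₃: 29.66 mg/L × 537,000 L = 15,930 g; ÷ 100.1 = 159.1 mol Ca²⁺.
Mass: 159.1 × 111 = 17,660 g.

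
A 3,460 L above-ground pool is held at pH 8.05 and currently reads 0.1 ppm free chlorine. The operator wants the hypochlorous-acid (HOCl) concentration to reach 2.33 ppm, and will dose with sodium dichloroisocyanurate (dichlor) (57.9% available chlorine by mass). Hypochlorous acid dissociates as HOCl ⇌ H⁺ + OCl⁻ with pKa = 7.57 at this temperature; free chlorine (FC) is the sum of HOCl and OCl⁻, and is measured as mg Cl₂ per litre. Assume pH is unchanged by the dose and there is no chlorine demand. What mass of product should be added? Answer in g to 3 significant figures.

[OCl⁻]/[HOCl] = 10^(pH − pKa) = 10^(8.05 − 7.57) = 3.02; fraction as HOCl = 1/(1 + 3.02) = 0.2488.
Free chlorine required for 2.33 ppm HOCl: 2.33 / 0.2488 = 9.366 ppm.
FC to add: 9.366 − 0.1 = 9.266 mg/L as Cl₂.
Cl₂ equivalent: 9.266 mg/L × 3,460 L = 32.06 g.
Product at 57.9% available Cl: 32.06 / 0.579 = 55.37 g.

55.4 g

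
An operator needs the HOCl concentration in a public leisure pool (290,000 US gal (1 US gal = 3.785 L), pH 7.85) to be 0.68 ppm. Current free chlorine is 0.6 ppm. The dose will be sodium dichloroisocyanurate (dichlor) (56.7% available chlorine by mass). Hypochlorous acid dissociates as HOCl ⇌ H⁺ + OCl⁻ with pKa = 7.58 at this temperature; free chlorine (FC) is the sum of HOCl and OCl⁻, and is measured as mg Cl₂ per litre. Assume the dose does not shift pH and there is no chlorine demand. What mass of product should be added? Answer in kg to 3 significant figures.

2.61 kg

Volume: 290,000 US gal × 3.785 L/gal = 1,097,650 L.
[OCl⁻]/[HOCl] = 10^(pH − pKa) = 10^(7.85 − 7.58) = 1.862; fraction as HOCl = 1/(1 + 1.862) = 0.3494.
Free chlorine required for 0.68 ppm HOCl: 0.68 / 0.3494 = 1.946 ppm.
FC to add: 1.946 − 0.6 = 1.346 mg/L as Cl₂.
Cl₂ equivalent: 1.346 mg/L × 1,097,650 L = 1478 g.
Product at 56.7% available Cl: 1478 / 0.567 = 2606 g.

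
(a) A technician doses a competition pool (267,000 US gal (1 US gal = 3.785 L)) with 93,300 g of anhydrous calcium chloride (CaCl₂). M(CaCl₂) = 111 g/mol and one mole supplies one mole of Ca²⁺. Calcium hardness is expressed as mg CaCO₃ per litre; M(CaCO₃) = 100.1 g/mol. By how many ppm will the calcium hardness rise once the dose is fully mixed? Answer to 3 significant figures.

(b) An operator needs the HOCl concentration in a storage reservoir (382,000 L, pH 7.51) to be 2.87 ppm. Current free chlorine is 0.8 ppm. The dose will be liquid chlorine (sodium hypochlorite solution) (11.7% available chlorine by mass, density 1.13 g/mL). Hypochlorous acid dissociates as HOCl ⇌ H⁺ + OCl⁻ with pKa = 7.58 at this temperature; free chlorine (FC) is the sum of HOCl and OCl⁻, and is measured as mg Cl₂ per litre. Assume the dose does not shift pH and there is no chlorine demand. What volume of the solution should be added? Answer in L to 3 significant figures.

(a) 83.3 ppm; (b) 13.0 L

(a) Volume: 267,000 US gal × 3.785 L/gal = 1,010,595 L.
(a) Moles of Ca²⁺: 93,300 g ÷ 111 g/mol = 840.5 mol.
(a) As CaCO₃: 840.5 mol × 100.1 g/mol = 84,140 g.
(a) Rise: 84,140 g / 1,010,595 L × 1000 = 83.26 mg/L.

(b) [OCl⁻]/[HOCl] = 10^(pH − pKa) = 10^(7.51 − 7.58) = 0.8511; fraction as HOCl = 1/(1 + 0.8511) = 0.5402.
(b) Free chlorine required for 2.87 ppm HOCl: 2.87 / 0.5402 = 5.313 ppm.
(b) FC to add: 5.313 − 0.8 = 4.513 mg/L as Cl₂.
(b) Cl₂ equivalent: 4.513 mg/L × 382,000 L = 1724 g.
(b) Product at 11.7% available Cl: 1724 / 0.117 = 14,730 g.
(b) Volume: 14,730 g ÷ 1.13 g/mL = 13,040 mL.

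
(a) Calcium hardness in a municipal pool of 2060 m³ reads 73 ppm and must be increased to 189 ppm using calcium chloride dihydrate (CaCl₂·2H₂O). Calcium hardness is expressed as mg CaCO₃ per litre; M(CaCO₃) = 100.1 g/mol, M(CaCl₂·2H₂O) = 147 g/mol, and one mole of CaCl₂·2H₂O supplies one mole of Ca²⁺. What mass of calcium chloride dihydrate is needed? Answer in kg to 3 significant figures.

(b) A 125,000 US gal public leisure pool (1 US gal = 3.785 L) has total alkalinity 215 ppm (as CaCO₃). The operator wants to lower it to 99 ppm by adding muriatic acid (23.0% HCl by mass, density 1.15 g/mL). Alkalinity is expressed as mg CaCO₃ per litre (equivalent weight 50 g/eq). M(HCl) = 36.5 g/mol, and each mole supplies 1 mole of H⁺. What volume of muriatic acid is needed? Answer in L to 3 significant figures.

(a) 351 kg; (b) 151 L

(a) Volume: 2060 m³ = 2,060,000 L.
(a) Hardness to add: (189 − 73) = 116 mg/L as CaCO₃ × 2,060,000 L = 239,000 g as CaCO₃.
(a) Moles of Ca²⁺ (1 mol Ca²⁺ ≡ 1 mol CaCO₃): 239,000 / 100.1 g/mol = 2387 mol.
(a) Mass of CaCl₂·2H₂O: 2387 × 147 = 350,900 g.

(b) Volume: 125,000 US gal × 3.785 L/gal = 473,125 L.
(b) Alkalinity to neutralize: (215 − 99) = 116 mg/L as CaCO₃ × 473,125 L = 54,880 g as CaCO₃.
(b) Equivalents of H⁺ required: 54,880 ÷ 50 g/eq = 1098 eq = 1098 mol HCl.
(b) Mass of HCl: 1098 × 36.5 = 40,060 g.
(b) Mass of 23.0% solution: 40,060 / 0.23 = 174,200 g.
(b) Volume: 174,200 g ÷ 1.15 g/mL = 151,500 mL.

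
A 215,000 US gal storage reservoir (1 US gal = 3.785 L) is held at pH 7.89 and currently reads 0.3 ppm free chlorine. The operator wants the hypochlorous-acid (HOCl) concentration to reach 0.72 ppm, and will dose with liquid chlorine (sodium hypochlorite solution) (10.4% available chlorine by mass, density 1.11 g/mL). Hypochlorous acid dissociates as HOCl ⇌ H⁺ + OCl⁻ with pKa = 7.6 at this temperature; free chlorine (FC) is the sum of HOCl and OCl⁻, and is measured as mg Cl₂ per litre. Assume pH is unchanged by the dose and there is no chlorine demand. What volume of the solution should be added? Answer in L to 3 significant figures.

Volume: 215,000 US gal × 3.785 L/gal = 813,775 L.
[OCl⁻]/[HOCl] = 10^(pH − pKa) = 10^(7.89 − 7.6) = 1.95; fraction as HOCl = 1/(1 + 1.95) = 0.339.
Free chlorine required for 0.72 ppm HOCl: 0.72 / 0.339 = 2.124 ppm.
FC to add: 2.124 − 0.3 = 1.824 mg/L as Cl₂.
Cl₂ equivalent: 1.824 mg/L × 813,775 L = 1484 g.
Product at 10.4% available Cl: 1484 / 0.104 = 14,270 g.
Volume: 14,270 g ÷ 1.11 g/mL = 12,860 mL.

12.9 L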